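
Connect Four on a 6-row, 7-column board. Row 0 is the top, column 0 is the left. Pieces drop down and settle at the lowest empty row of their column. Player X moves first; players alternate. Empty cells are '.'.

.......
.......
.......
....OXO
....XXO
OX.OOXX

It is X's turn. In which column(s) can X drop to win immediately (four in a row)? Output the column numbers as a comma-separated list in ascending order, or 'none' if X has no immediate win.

Answer: 5

Derivation:
col 0: drop X → no win
col 1: drop X → no win
col 2: drop X → no win
col 3: drop X → no win
col 4: drop X → no win
col 5: drop X → WIN!
col 6: drop X → no win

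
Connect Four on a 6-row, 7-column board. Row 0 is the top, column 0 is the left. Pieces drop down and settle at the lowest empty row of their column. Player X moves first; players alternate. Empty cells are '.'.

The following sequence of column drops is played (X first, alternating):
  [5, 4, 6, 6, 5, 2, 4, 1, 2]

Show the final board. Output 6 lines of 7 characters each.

Answer: .......
.......
.......
.......
..X.XXO
.OO.OXX

Derivation:
Move 1: X drops in col 5, lands at row 5
Move 2: O drops in col 4, lands at row 5
Move 3: X drops in col 6, lands at row 5
Move 4: O drops in col 6, lands at row 4
Move 5: X drops in col 5, lands at row 4
Move 6: O drops in col 2, lands at row 5
Move 7: X drops in col 4, lands at row 4
Move 8: O drops in col 1, lands at row 5
Move 9: X drops in col 2, lands at row 4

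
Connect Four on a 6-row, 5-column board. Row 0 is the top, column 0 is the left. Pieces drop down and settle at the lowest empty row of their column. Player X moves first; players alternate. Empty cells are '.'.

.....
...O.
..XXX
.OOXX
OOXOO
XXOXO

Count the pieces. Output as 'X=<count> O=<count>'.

X=9 O=9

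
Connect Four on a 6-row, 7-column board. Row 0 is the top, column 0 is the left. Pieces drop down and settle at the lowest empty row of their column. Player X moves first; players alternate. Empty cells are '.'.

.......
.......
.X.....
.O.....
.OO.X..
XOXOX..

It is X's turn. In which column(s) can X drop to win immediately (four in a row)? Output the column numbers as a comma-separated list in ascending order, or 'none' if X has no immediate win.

col 0: drop X → no win
col 1: drop X → no win
col 2: drop X → no win
col 3: drop X → no win
col 4: drop X → no win
col 5: drop X → no win
col 6: drop X → no win

Answer: none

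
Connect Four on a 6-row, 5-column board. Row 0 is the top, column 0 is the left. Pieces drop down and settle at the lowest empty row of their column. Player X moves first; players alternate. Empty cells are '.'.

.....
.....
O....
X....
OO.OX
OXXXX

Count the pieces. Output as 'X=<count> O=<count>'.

X=6 O=5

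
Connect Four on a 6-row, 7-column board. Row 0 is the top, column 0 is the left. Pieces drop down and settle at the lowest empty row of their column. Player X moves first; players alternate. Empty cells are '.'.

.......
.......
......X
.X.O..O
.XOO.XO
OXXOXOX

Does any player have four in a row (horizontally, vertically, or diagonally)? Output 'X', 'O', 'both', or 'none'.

none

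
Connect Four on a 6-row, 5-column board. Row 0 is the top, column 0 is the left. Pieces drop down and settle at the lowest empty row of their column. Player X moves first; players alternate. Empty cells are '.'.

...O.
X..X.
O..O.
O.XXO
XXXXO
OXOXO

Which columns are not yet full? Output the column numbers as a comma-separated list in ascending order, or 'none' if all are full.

Answer: 0,1,2,4

Derivation:
col 0: top cell = '.' → open
col 1: top cell = '.' → open
col 2: top cell = '.' → open
col 3: top cell = 'O' → FULL
col 4: top cell = '.' → open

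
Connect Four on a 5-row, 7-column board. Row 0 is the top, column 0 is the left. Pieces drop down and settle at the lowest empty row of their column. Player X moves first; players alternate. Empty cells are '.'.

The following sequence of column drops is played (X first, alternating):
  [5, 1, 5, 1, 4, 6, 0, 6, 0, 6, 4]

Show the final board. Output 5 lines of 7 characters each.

Move 1: X drops in col 5, lands at row 4
Move 2: O drops in col 1, lands at row 4
Move 3: X drops in col 5, lands at row 3
Move 4: O drops in col 1, lands at row 3
Move 5: X drops in col 4, lands at row 4
Move 6: O drops in col 6, lands at row 4
Move 7: X drops in col 0, lands at row 4
Move 8: O drops in col 6, lands at row 3
Move 9: X drops in col 0, lands at row 3
Move 10: O drops in col 6, lands at row 2
Move 11: X drops in col 4, lands at row 3

Answer: .......
.......
......O
XO..XXO
XO..XXO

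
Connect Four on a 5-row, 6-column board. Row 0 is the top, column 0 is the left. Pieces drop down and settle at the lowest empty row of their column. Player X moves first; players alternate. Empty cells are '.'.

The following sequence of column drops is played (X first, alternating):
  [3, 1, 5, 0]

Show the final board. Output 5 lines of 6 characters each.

Answer: ......
......
......
......
OO.X.X

Derivation:
Move 1: X drops in col 3, lands at row 4
Move 2: O drops in col 1, lands at row 4
Move 3: X drops in col 5, lands at row 4
Move 4: O drops in col 0, lands at row 4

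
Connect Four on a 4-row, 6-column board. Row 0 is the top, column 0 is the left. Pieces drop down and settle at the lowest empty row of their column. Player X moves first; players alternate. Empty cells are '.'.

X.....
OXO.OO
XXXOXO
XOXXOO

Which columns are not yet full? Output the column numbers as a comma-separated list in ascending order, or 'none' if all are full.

col 0: top cell = 'X' → FULL
col 1: top cell = '.' → open
col 2: top cell = '.' → open
col 3: top cell = '.' → open
col 4: top cell = '.' → open
col 5: top cell = '.' → open

Answer: 1,2,3,4,5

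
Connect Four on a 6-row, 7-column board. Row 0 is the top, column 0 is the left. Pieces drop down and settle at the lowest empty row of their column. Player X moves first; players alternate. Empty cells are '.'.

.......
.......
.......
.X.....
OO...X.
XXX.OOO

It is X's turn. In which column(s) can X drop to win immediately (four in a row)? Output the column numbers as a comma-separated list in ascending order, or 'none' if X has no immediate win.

Answer: 3

Derivation:
col 0: drop X → no win
col 1: drop X → no win
col 2: drop X → no win
col 3: drop X → WIN!
col 4: drop X → no win
col 5: drop X → no win
col 6: drop X → no win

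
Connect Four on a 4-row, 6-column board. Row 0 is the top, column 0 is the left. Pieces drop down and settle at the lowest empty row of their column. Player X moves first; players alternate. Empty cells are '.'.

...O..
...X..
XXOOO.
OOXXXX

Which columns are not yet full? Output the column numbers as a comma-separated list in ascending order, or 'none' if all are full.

Answer: 0,1,2,4,5

Derivation:
col 0: top cell = '.' → open
col 1: top cell = '.' → open
col 2: top cell = '.' → open
col 3: top cell = 'O' → FULL
col 4: top cell = '.' → open
col 5: top cell = '.' → open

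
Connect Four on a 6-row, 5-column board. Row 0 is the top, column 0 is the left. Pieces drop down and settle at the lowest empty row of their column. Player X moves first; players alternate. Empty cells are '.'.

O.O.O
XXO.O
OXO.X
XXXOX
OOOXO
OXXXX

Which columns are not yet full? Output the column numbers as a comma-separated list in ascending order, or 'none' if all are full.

Answer: 1,3

Derivation:
col 0: top cell = 'O' → FULL
col 1: top cell = '.' → open
col 2: top cell = 'O' → FULL
col 3: top cell = '.' → open
col 4: top cell = 'O' → FULL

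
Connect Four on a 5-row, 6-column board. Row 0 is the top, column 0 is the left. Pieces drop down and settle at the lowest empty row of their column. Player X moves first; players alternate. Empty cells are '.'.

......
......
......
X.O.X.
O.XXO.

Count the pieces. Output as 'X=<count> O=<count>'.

X=4 O=3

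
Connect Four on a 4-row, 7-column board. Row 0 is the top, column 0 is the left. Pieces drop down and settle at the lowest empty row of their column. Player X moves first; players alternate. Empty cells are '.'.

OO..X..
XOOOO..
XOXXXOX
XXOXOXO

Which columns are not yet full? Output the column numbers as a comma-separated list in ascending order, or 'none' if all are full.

Answer: 2,3,5,6

Derivation:
col 0: top cell = 'O' → FULL
col 1: top cell = 'O' → FULL
col 2: top cell = '.' → open
col 3: top cell = '.' → open
col 4: top cell = 'X' → FULL
col 5: top cell = '.' → open
col 6: top cell = '.' → open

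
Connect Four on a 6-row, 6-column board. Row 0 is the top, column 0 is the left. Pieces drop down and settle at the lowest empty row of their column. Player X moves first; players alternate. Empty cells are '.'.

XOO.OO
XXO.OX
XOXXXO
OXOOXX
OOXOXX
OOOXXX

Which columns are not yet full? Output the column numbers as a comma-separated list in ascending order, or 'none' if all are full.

col 0: top cell = 'X' → FULL
col 1: top cell = 'O' → FULL
col 2: top cell = 'O' → FULL
col 3: top cell = '.' → open
col 4: top cell = 'O' → FULL
col 5: top cell = 'O' → FULL

Answer: 3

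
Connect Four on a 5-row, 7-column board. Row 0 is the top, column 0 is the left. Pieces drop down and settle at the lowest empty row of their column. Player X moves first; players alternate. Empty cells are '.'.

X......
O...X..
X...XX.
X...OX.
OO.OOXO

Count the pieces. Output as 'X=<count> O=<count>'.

X=8 O=7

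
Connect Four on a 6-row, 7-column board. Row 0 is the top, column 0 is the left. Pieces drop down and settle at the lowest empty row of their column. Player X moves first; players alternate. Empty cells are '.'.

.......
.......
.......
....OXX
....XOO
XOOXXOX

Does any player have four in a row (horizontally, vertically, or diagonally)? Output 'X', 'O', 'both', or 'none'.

none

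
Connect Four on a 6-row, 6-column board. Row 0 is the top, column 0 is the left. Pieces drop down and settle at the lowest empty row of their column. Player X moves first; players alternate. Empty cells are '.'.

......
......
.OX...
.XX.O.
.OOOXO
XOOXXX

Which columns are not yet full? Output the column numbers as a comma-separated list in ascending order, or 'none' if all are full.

col 0: top cell = '.' → open
col 1: top cell = '.' → open
col 2: top cell = '.' → open
col 3: top cell = '.' → open
col 4: top cell = '.' → open
col 5: top cell = '.' → open

Answer: 0,1,2,3,4,5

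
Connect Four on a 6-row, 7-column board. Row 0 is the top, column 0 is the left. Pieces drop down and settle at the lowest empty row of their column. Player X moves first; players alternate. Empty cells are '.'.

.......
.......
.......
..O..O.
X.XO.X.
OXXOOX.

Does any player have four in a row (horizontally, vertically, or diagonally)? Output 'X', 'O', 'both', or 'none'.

none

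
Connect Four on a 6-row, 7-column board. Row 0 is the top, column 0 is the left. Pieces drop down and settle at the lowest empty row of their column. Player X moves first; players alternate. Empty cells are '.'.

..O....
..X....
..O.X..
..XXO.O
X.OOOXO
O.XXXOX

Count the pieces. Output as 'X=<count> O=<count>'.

X=10 O=10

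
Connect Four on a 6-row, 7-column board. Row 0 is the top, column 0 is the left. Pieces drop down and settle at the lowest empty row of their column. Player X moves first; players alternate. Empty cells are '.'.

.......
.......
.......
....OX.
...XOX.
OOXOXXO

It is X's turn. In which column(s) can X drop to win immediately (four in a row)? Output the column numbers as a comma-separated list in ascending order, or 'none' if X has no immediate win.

col 0: drop X → no win
col 1: drop X → no win
col 2: drop X → no win
col 3: drop X → no win
col 4: drop X → no win
col 5: drop X → WIN!
col 6: drop X → no win

Answer: 5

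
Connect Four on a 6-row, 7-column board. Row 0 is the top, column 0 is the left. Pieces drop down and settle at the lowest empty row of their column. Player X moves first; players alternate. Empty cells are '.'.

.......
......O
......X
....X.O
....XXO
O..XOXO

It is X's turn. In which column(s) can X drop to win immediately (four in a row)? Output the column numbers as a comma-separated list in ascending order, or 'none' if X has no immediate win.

col 0: drop X → no win
col 1: drop X → no win
col 2: drop X → no win
col 3: drop X → no win
col 4: drop X → no win
col 5: drop X → WIN!
col 6: drop X → no win

Answer: 5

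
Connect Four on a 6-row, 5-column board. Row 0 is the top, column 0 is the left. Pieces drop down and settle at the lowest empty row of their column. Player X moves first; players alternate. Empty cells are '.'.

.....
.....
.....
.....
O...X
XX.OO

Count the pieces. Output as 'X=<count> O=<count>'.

X=3 O=3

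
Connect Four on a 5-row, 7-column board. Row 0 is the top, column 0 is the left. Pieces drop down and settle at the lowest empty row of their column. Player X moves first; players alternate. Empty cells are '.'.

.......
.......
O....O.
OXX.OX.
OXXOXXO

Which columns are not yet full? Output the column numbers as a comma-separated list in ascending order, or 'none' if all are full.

col 0: top cell = '.' → open
col 1: top cell = '.' → open
col 2: top cell = '.' → open
col 3: top cell = '.' → open
col 4: top cell = '.' → open
col 5: top cell = '.' → open
col 6: top cell = '.' → open

Answer: 0,1,2,3,4,5,6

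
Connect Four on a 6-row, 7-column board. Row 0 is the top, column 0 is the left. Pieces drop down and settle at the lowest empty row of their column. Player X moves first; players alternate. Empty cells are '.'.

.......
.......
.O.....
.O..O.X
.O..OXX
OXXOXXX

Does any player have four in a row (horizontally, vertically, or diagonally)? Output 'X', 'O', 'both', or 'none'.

none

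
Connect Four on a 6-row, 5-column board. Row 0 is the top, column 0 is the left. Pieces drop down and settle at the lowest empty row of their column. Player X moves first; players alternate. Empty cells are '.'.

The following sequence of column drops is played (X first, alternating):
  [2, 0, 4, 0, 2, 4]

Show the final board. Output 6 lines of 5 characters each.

Move 1: X drops in col 2, lands at row 5
Move 2: O drops in col 0, lands at row 5
Move 3: X drops in col 4, lands at row 5
Move 4: O drops in col 0, lands at row 4
Move 5: X drops in col 2, lands at row 4
Move 6: O drops in col 4, lands at row 4

Answer: .....
.....
.....
.....
O.X.O
O.X.X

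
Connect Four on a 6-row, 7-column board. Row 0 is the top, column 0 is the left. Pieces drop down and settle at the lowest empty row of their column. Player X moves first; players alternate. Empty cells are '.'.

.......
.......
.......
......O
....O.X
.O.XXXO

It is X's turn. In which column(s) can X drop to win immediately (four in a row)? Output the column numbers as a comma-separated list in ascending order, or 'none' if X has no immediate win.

col 0: drop X → no win
col 1: drop X → no win
col 2: drop X → WIN!
col 3: drop X → no win
col 4: drop X → no win
col 5: drop X → no win
col 6: drop X → no win

Answer: 2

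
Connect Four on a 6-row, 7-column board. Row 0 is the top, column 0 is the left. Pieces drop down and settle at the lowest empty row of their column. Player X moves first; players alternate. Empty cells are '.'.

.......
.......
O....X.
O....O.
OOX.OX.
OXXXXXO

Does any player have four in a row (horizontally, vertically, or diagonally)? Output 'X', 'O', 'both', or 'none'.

both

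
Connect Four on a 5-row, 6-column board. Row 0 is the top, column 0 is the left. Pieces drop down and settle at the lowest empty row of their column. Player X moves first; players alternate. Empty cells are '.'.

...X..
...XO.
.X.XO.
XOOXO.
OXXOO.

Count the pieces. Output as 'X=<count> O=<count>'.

X=8 O=8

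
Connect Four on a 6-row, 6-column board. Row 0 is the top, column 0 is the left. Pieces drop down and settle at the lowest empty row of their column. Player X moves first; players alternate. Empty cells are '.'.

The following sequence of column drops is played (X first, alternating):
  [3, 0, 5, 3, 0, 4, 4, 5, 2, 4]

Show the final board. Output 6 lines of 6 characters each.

Answer: ......
......
......
....O.
X..OXO
O.XXOX

Derivation:
Move 1: X drops in col 3, lands at row 5
Move 2: O drops in col 0, lands at row 5
Move 3: X drops in col 5, lands at row 5
Move 4: O drops in col 3, lands at row 4
Move 5: X drops in col 0, lands at row 4
Move 6: O drops in col 4, lands at row 5
Move 7: X drops in col 4, lands at row 4
Move 8: O drops in col 5, lands at row 4
Move 9: X drops in col 2, lands at row 5
Move 10: O drops in col 4, lands at row 3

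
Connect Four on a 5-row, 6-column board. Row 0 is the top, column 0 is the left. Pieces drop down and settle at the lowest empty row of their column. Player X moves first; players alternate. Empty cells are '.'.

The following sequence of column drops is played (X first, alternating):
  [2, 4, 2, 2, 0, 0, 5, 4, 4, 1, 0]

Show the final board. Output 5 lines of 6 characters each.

Answer: ......
......
X.O.X.
O.X.O.
XOX.OX

Derivation:
Move 1: X drops in col 2, lands at row 4
Move 2: O drops in col 4, lands at row 4
Move 3: X drops in col 2, lands at row 3
Move 4: O drops in col 2, lands at row 2
Move 5: X drops in col 0, lands at row 4
Move 6: O drops in col 0, lands at row 3
Move 7: X drops in col 5, lands at row 4
Move 8: O drops in col 4, lands at row 3
Move 9: X drops in col 4, lands at row 2
Move 10: O drops in col 1, lands at row 4
Move 11: X drops in col 0, lands at row 2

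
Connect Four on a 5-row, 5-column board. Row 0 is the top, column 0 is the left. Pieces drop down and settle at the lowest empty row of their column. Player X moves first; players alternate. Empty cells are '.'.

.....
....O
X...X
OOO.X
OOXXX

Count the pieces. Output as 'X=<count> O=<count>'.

X=6 O=6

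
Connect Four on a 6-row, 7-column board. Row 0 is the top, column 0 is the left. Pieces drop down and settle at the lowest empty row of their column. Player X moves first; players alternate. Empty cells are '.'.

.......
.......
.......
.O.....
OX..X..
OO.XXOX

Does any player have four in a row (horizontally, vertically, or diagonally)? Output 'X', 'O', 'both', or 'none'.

none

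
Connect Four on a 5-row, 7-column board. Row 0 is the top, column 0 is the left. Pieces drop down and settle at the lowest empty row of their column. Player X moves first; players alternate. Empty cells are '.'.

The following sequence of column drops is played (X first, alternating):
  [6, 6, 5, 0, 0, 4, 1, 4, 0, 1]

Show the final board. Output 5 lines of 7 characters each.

Move 1: X drops in col 6, lands at row 4
Move 2: O drops in col 6, lands at row 3
Move 3: X drops in col 5, lands at row 4
Move 4: O drops in col 0, lands at row 4
Move 5: X drops in col 0, lands at row 3
Move 6: O drops in col 4, lands at row 4
Move 7: X drops in col 1, lands at row 4
Move 8: O drops in col 4, lands at row 3
Move 9: X drops in col 0, lands at row 2
Move 10: O drops in col 1, lands at row 3

Answer: .......
.......
X......
XO..O.O
OX..OXX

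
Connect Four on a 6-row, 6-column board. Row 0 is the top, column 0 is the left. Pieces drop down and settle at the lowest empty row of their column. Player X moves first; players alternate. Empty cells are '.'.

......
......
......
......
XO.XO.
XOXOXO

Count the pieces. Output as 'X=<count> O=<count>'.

X=5 O=5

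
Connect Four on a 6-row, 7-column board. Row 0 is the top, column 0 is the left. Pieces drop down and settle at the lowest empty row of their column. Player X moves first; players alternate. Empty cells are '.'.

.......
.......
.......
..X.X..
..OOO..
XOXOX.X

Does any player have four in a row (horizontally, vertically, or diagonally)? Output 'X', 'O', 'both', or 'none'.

none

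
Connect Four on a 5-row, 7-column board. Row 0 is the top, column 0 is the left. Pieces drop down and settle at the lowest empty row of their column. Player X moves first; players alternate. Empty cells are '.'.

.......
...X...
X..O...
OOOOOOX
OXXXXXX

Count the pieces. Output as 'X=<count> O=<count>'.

X=9 O=8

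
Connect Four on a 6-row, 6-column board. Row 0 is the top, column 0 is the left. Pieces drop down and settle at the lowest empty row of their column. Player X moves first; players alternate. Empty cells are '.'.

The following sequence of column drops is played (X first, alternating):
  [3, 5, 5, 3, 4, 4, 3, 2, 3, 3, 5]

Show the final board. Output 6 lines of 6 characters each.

Move 1: X drops in col 3, lands at row 5
Move 2: O drops in col 5, lands at row 5
Move 3: X drops in col 5, lands at row 4
Move 4: O drops in col 3, lands at row 4
Move 5: X drops in col 4, lands at row 5
Move 6: O drops in col 4, lands at row 4
Move 7: X drops in col 3, lands at row 3
Move 8: O drops in col 2, lands at row 5
Move 9: X drops in col 3, lands at row 2
Move 10: O drops in col 3, lands at row 1
Move 11: X drops in col 5, lands at row 3

Answer: ......
...O..
...X..
...X.X
...OOX
..OXXO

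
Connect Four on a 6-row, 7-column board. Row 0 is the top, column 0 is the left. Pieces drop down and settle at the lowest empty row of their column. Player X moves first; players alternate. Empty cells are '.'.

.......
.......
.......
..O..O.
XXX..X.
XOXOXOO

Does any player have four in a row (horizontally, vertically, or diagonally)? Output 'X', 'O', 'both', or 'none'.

none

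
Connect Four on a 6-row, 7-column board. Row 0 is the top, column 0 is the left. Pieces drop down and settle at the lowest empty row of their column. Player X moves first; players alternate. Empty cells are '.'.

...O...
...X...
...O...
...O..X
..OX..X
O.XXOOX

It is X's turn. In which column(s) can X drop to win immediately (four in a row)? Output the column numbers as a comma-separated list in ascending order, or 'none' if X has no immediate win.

col 0: drop X → no win
col 1: drop X → no win
col 2: drop X → no win
col 4: drop X → no win
col 5: drop X → no win
col 6: drop X → WIN!

Answer: 6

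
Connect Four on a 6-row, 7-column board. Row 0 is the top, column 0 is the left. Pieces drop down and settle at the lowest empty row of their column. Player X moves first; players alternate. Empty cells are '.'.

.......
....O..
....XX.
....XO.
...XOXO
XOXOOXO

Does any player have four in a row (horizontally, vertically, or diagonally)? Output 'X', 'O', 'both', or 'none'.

X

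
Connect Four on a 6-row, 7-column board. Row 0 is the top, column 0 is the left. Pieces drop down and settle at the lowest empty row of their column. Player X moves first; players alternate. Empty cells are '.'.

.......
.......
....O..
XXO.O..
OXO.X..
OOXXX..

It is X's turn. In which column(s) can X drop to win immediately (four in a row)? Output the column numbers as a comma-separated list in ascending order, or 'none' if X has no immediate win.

col 0: drop X → no win
col 1: drop X → no win
col 2: drop X → no win
col 3: drop X → no win
col 4: drop X → no win
col 5: drop X → WIN!
col 6: drop X → no win

Answer: 5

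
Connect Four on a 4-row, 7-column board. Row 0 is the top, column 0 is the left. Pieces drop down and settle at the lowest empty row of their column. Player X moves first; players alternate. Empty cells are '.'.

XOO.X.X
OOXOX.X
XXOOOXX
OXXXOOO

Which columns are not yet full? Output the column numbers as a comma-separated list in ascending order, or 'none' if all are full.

col 0: top cell = 'X' → FULL
col 1: top cell = 'O' → FULL
col 2: top cell = 'O' → FULL
col 3: top cell = '.' → open
col 4: top cell = 'X' → FULL
col 5: top cell = '.' → open
col 6: top cell = 'X' → FULL

Answer: 3,5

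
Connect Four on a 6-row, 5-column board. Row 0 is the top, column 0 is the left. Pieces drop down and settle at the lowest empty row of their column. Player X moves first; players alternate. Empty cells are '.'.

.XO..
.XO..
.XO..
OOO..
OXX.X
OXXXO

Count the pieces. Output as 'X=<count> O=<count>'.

X=9 O=9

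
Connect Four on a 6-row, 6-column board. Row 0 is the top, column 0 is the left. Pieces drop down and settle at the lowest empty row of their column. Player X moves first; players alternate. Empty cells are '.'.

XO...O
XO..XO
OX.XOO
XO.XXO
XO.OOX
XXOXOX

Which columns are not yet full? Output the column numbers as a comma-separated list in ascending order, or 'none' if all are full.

col 0: top cell = 'X' → FULL
col 1: top cell = 'O' → FULL
col 2: top cell = '.' → open
col 3: top cell = '.' → open
col 4: top cell = '.' → open
col 5: top cell = 'O' → FULL

Answer: 2,3,4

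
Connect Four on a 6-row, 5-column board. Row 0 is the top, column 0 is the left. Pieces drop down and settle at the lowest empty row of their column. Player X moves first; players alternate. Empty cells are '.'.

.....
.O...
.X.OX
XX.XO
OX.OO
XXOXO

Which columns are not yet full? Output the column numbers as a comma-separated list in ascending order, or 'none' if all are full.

col 0: top cell = '.' → open
col 1: top cell = '.' → open
col 2: top cell = '.' → open
col 3: top cell = '.' → open
col 4: top cell = '.' → open

Answer: 0,1,2,3,4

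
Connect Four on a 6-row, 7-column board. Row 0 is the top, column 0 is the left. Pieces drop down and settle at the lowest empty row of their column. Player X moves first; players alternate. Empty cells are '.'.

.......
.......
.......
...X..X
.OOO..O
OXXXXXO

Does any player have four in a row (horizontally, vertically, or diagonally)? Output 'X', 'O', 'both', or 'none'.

X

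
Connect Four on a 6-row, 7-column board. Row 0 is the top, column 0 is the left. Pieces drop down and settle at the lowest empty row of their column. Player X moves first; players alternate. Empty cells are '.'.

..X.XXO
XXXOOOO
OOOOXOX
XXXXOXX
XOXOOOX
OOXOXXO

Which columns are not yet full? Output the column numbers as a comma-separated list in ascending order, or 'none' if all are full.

col 0: top cell = '.' → open
col 1: top cell = '.' → open
col 2: top cell = 'X' → FULL
col 3: top cell = '.' → open
col 4: top cell = 'X' → FULL
col 5: top cell = 'X' → FULL
col 6: top cell = 'O' → FULL

Answer: 0,1,3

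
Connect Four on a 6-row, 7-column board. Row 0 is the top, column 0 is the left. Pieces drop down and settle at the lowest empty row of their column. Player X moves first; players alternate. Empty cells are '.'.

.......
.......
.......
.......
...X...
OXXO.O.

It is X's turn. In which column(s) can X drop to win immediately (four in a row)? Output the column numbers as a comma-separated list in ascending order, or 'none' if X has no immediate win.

Answer: none

Derivation:
col 0: drop X → no win
col 1: drop X → no win
col 2: drop X → no win
col 3: drop X → no win
col 4: drop X → no win
col 5: drop X → no win
col 6: drop X → no win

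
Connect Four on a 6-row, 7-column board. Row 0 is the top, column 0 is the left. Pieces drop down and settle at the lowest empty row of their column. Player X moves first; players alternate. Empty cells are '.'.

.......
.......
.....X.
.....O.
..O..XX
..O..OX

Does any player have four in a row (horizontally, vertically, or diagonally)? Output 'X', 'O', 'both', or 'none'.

none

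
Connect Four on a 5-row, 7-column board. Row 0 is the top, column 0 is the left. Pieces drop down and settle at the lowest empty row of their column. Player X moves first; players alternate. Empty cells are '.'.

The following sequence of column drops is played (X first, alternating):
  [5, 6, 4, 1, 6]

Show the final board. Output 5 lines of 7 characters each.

Answer: .......
.......
.......
......X
.O..XXO

Derivation:
Move 1: X drops in col 5, lands at row 4
Move 2: O drops in col 6, lands at row 4
Move 3: X drops in col 4, lands at row 4
Move 4: O drops in col 1, lands at row 4
Move 5: X drops in col 6, lands at row 3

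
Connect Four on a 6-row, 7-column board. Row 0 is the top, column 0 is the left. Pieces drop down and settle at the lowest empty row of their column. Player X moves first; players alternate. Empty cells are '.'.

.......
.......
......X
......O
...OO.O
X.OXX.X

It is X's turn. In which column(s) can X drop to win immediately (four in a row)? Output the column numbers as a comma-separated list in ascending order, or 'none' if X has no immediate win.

Answer: 5

Derivation:
col 0: drop X → no win
col 1: drop X → no win
col 2: drop X → no win
col 3: drop X → no win
col 4: drop X → no win
col 5: drop X → WIN!
col 6: drop X → no win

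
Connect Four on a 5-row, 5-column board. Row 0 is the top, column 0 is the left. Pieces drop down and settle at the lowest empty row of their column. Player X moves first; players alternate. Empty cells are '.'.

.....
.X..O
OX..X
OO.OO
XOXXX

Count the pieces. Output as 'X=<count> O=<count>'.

X=7 O=7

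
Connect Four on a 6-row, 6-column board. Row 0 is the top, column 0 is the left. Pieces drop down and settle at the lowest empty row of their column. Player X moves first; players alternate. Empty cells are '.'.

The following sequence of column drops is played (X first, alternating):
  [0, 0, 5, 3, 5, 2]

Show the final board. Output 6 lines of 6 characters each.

Move 1: X drops in col 0, lands at row 5
Move 2: O drops in col 0, lands at row 4
Move 3: X drops in col 5, lands at row 5
Move 4: O drops in col 3, lands at row 5
Move 5: X drops in col 5, lands at row 4
Move 6: O drops in col 2, lands at row 5

Answer: ......
......
......
......
O....X
X.OO.X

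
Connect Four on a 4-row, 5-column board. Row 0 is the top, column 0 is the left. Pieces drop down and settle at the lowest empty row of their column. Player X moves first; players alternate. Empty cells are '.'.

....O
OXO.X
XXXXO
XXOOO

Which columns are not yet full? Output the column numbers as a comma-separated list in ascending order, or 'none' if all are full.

col 0: top cell = '.' → open
col 1: top cell = '.' → open
col 2: top cell = '.' → open
col 3: top cell = '.' → open
col 4: top cell = 'O' → FULL

Answer: 0,1,2,3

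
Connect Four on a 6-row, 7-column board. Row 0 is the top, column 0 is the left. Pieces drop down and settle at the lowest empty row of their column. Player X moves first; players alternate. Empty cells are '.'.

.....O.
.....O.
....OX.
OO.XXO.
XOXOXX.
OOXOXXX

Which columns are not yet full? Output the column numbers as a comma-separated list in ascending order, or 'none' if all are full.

Answer: 0,1,2,3,4,6

Derivation:
col 0: top cell = '.' → open
col 1: top cell = '.' → open
col 2: top cell = '.' → open
col 3: top cell = '.' → open
col 4: top cell = '.' → open
col 5: top cell = 'O' → FULL
col 6: top cell = '.' → open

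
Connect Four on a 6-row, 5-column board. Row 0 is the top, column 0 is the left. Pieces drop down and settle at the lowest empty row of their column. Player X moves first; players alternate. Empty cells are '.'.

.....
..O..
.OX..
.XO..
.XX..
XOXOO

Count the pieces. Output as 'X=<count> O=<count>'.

X=6 O=6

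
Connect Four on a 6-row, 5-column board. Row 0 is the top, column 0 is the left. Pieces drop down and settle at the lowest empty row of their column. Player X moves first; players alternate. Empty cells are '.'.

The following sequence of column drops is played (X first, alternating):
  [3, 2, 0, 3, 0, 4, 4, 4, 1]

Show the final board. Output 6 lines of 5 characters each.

Answer: .....
.....
.....
....O
X..OX
XXOXO

Derivation:
Move 1: X drops in col 3, lands at row 5
Move 2: O drops in col 2, lands at row 5
Move 3: X drops in col 0, lands at row 5
Move 4: O drops in col 3, lands at row 4
Move 5: X drops in col 0, lands at row 4
Move 6: O drops in col 4, lands at row 5
Move 7: X drops in col 4, lands at row 4
Move 8: O drops in col 4, lands at row 3
Move 9: X drops in col 1, lands at row 5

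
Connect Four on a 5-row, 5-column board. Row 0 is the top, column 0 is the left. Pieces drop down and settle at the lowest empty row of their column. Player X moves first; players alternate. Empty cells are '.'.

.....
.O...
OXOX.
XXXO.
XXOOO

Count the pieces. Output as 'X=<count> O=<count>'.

X=7 O=7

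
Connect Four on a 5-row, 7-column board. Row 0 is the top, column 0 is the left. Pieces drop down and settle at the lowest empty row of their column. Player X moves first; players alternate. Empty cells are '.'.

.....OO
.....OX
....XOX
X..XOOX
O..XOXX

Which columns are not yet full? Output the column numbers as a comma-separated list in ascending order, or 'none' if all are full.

Answer: 0,1,2,3,4

Derivation:
col 0: top cell = '.' → open
col 1: top cell = '.' → open
col 2: top cell = '.' → open
col 3: top cell = '.' → open
col 4: top cell = '.' → open
col 5: top cell = 'O' → FULL
col 6: top cell = 'O' → FULL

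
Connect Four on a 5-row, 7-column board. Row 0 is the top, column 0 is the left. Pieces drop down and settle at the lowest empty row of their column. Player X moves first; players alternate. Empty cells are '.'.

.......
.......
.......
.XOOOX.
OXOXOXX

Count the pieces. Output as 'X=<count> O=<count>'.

X=6 O=6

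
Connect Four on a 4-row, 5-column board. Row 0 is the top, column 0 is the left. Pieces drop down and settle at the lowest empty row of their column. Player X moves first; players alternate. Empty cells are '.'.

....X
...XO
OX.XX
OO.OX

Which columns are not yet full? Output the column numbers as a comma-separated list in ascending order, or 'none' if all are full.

col 0: top cell = '.' → open
col 1: top cell = '.' → open
col 2: top cell = '.' → open
col 3: top cell = '.' → open
col 4: top cell = 'X' → FULL

Answer: 0,1,2,3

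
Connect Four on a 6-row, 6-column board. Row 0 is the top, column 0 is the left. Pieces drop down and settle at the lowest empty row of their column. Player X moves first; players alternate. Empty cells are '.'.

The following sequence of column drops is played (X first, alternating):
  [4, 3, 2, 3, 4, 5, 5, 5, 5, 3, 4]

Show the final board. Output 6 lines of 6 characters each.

Move 1: X drops in col 4, lands at row 5
Move 2: O drops in col 3, lands at row 5
Move 3: X drops in col 2, lands at row 5
Move 4: O drops in col 3, lands at row 4
Move 5: X drops in col 4, lands at row 4
Move 6: O drops in col 5, lands at row 5
Move 7: X drops in col 5, lands at row 4
Move 8: O drops in col 5, lands at row 3
Move 9: X drops in col 5, lands at row 2
Move 10: O drops in col 3, lands at row 3
Move 11: X drops in col 4, lands at row 3

Answer: ......
......
.....X
...OXO
...OXX
..XOXO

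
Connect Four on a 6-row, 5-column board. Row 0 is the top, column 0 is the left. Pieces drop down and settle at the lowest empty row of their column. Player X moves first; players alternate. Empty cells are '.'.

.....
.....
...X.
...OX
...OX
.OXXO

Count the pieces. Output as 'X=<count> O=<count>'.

X=5 O=4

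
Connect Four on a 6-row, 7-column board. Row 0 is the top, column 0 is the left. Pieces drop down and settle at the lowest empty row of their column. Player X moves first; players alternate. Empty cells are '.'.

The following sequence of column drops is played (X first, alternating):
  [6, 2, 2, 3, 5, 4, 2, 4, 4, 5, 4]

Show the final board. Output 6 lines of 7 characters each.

Answer: .......
.......
....X..
..X.X..
..X.OO.
..OOOXX

Derivation:
Move 1: X drops in col 6, lands at row 5
Move 2: O drops in col 2, lands at row 5
Move 3: X drops in col 2, lands at row 4
Move 4: O drops in col 3, lands at row 5
Move 5: X drops in col 5, lands at row 5
Move 6: O drops in col 4, lands at row 5
Move 7: X drops in col 2, lands at row 3
Move 8: O drops in col 4, lands at row 4
Move 9: X drops in col 4, lands at row 3
Move 10: O drops in col 5, lands at row 4
Move 11: X drops in col 4, lands at row 2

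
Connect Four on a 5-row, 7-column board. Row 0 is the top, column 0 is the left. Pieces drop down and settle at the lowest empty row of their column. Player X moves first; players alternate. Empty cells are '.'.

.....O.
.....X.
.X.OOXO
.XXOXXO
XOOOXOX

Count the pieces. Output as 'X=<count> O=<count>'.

X=10 O=10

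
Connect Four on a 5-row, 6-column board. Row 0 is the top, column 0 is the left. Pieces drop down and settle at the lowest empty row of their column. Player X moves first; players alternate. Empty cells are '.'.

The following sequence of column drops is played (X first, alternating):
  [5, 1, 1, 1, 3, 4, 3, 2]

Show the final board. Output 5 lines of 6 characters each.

Move 1: X drops in col 5, lands at row 4
Move 2: O drops in col 1, lands at row 4
Move 3: X drops in col 1, lands at row 3
Move 4: O drops in col 1, lands at row 2
Move 5: X drops in col 3, lands at row 4
Move 6: O drops in col 4, lands at row 4
Move 7: X drops in col 3, lands at row 3
Move 8: O drops in col 2, lands at row 4

Answer: ......
......
.O....
.X.X..
.OOXOX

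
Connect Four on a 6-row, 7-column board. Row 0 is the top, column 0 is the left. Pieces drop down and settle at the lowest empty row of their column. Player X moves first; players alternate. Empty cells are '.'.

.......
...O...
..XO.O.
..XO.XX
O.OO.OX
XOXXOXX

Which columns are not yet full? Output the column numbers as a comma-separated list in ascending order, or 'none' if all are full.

col 0: top cell = '.' → open
col 1: top cell = '.' → open
col 2: top cell = '.' → open
col 3: top cell = '.' → open
col 4: top cell = '.' → open
col 5: top cell = '.' → open
col 6: top cell = '.' → open

Answer: 0,1,2,3,4,5,6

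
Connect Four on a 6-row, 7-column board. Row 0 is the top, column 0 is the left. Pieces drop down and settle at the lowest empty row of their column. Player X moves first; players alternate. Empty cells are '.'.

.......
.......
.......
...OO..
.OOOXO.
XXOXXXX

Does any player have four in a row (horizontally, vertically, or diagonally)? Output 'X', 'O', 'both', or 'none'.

X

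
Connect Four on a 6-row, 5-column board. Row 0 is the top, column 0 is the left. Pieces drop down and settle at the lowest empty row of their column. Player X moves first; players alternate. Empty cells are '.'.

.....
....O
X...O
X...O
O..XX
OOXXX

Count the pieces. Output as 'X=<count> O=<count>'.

X=7 O=6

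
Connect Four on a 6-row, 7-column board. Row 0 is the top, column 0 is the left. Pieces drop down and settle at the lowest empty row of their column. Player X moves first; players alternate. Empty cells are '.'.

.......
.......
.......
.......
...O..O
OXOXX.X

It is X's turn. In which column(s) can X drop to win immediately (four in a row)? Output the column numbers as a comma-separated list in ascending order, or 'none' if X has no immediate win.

col 0: drop X → no win
col 1: drop X → no win
col 2: drop X → no win
col 3: drop X → no win
col 4: drop X → no win
col 5: drop X → WIN!
col 6: drop X → no win

Answer: 5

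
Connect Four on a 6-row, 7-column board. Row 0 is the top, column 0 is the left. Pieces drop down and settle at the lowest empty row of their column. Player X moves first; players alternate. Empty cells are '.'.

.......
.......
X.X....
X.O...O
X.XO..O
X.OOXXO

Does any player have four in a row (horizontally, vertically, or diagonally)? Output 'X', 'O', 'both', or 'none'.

X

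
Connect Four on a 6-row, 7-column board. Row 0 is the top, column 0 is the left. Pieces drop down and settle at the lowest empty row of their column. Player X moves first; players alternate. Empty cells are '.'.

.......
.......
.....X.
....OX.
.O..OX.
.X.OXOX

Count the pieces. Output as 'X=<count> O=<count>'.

X=6 O=5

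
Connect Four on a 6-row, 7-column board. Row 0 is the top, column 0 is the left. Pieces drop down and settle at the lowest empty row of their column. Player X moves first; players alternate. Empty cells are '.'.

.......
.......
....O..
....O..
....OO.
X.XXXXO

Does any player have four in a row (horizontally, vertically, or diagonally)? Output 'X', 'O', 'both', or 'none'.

X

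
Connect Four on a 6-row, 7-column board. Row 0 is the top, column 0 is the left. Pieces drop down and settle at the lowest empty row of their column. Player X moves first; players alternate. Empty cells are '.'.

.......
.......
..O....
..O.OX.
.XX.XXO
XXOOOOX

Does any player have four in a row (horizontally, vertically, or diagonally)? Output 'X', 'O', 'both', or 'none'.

O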